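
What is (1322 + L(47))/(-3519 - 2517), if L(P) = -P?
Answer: -425/2012 ≈ -0.21123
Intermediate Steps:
(1322 + L(47))/(-3519 - 2517) = (1322 - 1*47)/(-3519 - 2517) = (1322 - 47)/(-6036) = 1275*(-1/6036) = -425/2012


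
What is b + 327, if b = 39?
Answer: 366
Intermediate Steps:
b + 327 = 39 + 327 = 366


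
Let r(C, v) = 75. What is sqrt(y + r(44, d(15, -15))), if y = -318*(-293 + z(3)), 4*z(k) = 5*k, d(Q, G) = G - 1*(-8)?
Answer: 9*sqrt(4546)/2 ≈ 303.41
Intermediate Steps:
d(Q, G) = 8 + G (d(Q, G) = G + 8 = 8 + G)
z(k) = 5*k/4 (z(k) = (5*k)/4 = 5*k/4)
y = 183963/2 (y = -318*(-293 + (5/4)*3) = -318*(-293 + 15/4) = -318*(-1157/4) = 183963/2 ≈ 91982.)
sqrt(y + r(44, d(15, -15))) = sqrt(183963/2 + 75) = sqrt(184113/2) = 9*sqrt(4546)/2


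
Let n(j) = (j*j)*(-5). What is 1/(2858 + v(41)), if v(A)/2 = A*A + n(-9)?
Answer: 1/5410 ≈ 0.00018484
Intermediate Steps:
n(j) = -5*j² (n(j) = j²*(-5) = -5*j²)
v(A) = -810 + 2*A² (v(A) = 2*(A*A - 5*(-9)²) = 2*(A² - 5*81) = 2*(A² - 405) = 2*(-405 + A²) = -810 + 2*A²)
1/(2858 + v(41)) = 1/(2858 + (-810 + 2*41²)) = 1/(2858 + (-810 + 2*1681)) = 1/(2858 + (-810 + 3362)) = 1/(2858 + 2552) = 1/5410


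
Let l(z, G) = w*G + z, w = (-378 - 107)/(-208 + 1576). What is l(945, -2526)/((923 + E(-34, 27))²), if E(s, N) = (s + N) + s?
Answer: 419645/177366672 ≈ 0.0023660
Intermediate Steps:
w = -485/1368 ≈ -0.35453
E(s, N) = N + 2*s (E(s, N) = (N + s) + s = N + 2*s)
l(z, G) = z - 485*G/1368 (l(z, G) = -485*G/1368 + z = z - 485*G/1368)
l(945, -2526)/((923 + E(-34, 27))²) = (945 - 485/1368*(-2526))/((923 + (27 + 2*(-34)))²) = (945 + 204185/228)/((923 + (27 - 68))²) = 419645/(228*((923 - 41)²)) = 419645/(228*(882²)) = (419645/228)/777924 = (419645/228)*(1/777924) = 419645/177366672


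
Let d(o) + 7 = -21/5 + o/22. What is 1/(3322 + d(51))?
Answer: 110/364443 ≈ 0.00030183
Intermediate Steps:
d(o) = -56/5 + o/22 (d(o) = -7 + (-21/5 + o/22) = -56/5 + o/22)
1/(3322 + d(51)) = 1/(3322 + (-56/5 + (1/22)*51)) = 1/(3322 + (-56/5 + 51/22)) = 1/(3322 - 977/110) = 1/(364443/110) = 110/364443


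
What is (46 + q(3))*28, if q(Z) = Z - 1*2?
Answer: 1316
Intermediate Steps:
q(Z) = -2 + Z (q(Z) = Z - 2 = -2 + Z)
(46 + q(3))*28 = (46 + (-2 + 3))*28 = (46 + 1)*28 = 47*28 = 1316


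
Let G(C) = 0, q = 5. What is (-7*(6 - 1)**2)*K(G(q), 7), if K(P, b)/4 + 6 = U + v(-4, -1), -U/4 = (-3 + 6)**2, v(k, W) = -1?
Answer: 30100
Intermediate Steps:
U = -36 (U = -4*(-3 + 6)**2 = -4*3**2 = -4*9 = -36)
K(P, b) = -172 (K(P, b) = -24 + 4*(-36 - 1) = -24 + 4*(-37) = -24 - 148 = -172)
(-7*(6 - 1)**2)*K(G(q), 7) = -7*(6 - 1)**2*(-172) = -7*5**2*(-172) = -7*25*(-172) = -175*(-172) = 30100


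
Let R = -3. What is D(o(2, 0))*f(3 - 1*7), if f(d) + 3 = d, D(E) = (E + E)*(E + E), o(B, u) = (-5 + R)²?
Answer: -114688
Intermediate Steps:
o(B, u) = 64 (o(B, u) = (-5 - 3)² = (-8)² = 64)
D(E) = 4*E² (D(E) = (2*E)*(2*E) = 4*E²)
f(d) = -3 + d
D(o(2, 0))*f(3 - 1*7) = (4*64²)*(-3 + (3 - 1*7)) = (4*4096)*(-3 + (3 - 7)) = 16384*(-3 - 4) = 16384*(-7) = -114688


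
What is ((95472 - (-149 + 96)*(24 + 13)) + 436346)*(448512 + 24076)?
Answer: 252257550052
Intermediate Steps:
((95472 - (-149 + 96)*(24 + 13)) + 436346)*(448512 + 24076) = ((95472 - (-53)*37) + 436346)*472588 = ((95472 - 1*(-1961)) + 436346)*472588 = ((95472 + 1961) + 436346)*472588 = (97433 + 436346)*472588 = 533779*472588 = 252257550052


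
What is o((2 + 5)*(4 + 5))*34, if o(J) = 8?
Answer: 272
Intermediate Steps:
o((2 + 5)*(4 + 5))*34 = 8*34 = 272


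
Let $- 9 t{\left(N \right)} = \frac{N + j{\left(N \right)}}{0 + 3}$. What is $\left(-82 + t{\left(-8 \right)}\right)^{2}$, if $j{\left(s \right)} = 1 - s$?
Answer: $\frac{4906225}{729} \approx 6730.1$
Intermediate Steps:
$t{\left(N \right)} = - \frac{1}{27}$ ($t{\left(N \right)} = - \frac{\left(N - \left(-1 + N\right)\right) \frac{1}{0 + 3}}{9} = - \frac{1 \cdot \frac{1}{3}}{9} = \left(- \frac{1}{9}\right) \frac{1}{3} = - \frac{1}{27}$)
$\left(-82 + t{\left(-8 \right)}\right)^{2} = \left(-82 - \frac{1}{27}\right)^{2} = \left(- \frac{2215}{27}\right)^{2} = \frac{4906225}{729}$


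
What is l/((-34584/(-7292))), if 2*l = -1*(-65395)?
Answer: 10837735/1572 ≈ 6894.2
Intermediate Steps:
l = 65395/2 (l = (-1*(-65395))/2 = (½)*65395 = 65395/2 ≈ 32698.)
l/((-34584/(-7292))) = 65395/(2*((-34584/(-7292)))) = 65395/(2*((-34584*(-1/7292)))) = 65395/(2*(8646/1823)) = (65395/2)*(1823/8646) = 10837735/1572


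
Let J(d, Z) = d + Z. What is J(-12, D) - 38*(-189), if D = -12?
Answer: 7158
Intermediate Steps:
J(d, Z) = Z + d
J(-12, D) - 38*(-189) = (-12 - 12) - 38*(-189) = -24 + 7182 = 7158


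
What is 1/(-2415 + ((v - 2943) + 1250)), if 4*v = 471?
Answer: -4/15961 ≈ -0.00025061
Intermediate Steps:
v = 471/4 (v = (¼)*471 = 471/4 ≈ 117.75)
1/(-2415 + ((v - 2943) + 1250)) = 1/(-2415 + ((471/4 - 2943) + 1250)) = 1/(-2415 + (-11301/4 + 1250)) = 1/(-2415 - 6301/4) = 1/(-15961/4) = -4/15961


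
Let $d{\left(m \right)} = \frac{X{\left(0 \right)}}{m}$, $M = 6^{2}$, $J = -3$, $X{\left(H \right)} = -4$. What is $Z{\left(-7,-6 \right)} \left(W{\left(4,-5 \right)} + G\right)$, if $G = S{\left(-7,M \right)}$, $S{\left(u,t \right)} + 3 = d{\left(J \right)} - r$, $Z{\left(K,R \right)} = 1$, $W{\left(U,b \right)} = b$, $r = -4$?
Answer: $- \frac{8}{3} \approx -2.6667$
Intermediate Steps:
$M = 36$
$d{\left(m \right)} = - \frac{4}{m}$
$S{\left(u,t \right)} = \frac{7}{3}$ ($S{\left(u,t \right)} = -3 - \left(-4 + \frac{4}{-3}\right) = -3 + \left(\left(-4\right) \left(- \frac{1}{3}\right) + 4\right) = -3 + \left(\frac{4}{3} + 4\right) = -3 + \frac{16}{3} = \frac{7}{3}$)
$G = \frac{7}{3} \approx 2.3333$
$Z{\left(-7,-6 \right)} \left(W{\left(4,-5 \right)} + G\right) = 1 \left(-5 + \frac{7}{3}\right) = 1 \left(- \frac{8}{3}\right) = - \frac{8}{3}$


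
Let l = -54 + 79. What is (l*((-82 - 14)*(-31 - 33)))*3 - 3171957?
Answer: -2711157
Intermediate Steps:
l = 25
(l*((-82 - 14)*(-31 - 33)))*3 - 3171957 = (25*((-82 - 14)*(-31 - 33)))*3 - 3171957 = (25*(-96*(-64)))*3 - 3171957 = (25*6144)*3 - 3171957 = 153600*3 - 3171957 = 460800 - 3171957 = -2711157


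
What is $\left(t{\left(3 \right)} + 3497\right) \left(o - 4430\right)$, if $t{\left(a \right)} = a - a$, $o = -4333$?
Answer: $-30644211$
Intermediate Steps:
$t{\left(a \right)} = 0$
$\left(t{\left(3 \right)} + 3497\right) \left(o - 4430\right) = \left(0 + 3497\right) \left(-4333 - 4430\right) = 3497 \left(-8763\right) = -30644211$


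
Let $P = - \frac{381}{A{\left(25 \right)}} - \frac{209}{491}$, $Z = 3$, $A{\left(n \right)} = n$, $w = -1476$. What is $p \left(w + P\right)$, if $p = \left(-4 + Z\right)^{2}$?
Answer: $- \frac{18310196}{12275} \approx -1491.7$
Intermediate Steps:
$p = 1$ ($p = \left(-4 + 3\right)^{2} = \left(-1\right)^{2} = 1$)
$P = - \frac{192296}{12275}$ ($P = - \frac{381}{25} - \frac{209}{491} = - \frac{192296}{12275} \approx -15.666$)
$p \left(w + P\right) = 1 \left(-1476 - \frac{192296}{12275}\right) = 1 \left(- \frac{18310196}{12275}\right) = - \frac{18310196}{12275}$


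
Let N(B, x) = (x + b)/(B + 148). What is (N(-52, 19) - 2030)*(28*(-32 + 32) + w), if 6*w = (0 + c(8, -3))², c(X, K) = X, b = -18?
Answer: -194879/9 ≈ -21653.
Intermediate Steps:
N(B, x) = (-18 + x)/(148 + B) (N(B, x) = (x - 18)/(B + 148) = (-18 + x)/(148 + B))
w = 32/3 (w = (0 + 8)²/6 = (⅙)*8² = (⅙)*64 = 32/3 ≈ 10.667)
(N(-52, 19) - 2030)*(28*(-32 + 32) + w) = ((-18 + 19)/(148 - 52) - 2030)*(28*(-32 + 32) + 32/3) = (1/96 - 2030)*(28*0 + 32/3) = ((1/96)*1 - 2030)*(0 + 32/3) = (1/96 - 2030)*(32/3) = -194879/96*32/3 = -194879/9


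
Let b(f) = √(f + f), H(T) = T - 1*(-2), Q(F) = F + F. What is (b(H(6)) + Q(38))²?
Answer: 6400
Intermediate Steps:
Q(F) = 2*F
H(T) = 2 + T (H(T) = T + 2 = 2 + T)
b(f) = √2*√f (b(f) = √(2*f) = √2*√f)
(b(H(6)) + Q(38))² = (√2*√(2 + 6) + 2*38)² = (√2*√8 + 76)² = (√2*(2*√2) + 76)² = (4 + 76)² = 80² = 6400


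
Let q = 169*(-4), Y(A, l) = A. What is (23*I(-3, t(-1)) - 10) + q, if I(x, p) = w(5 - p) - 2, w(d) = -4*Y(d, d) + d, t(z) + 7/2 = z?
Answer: -2775/2 ≈ -1387.5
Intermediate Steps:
t(z) = -7/2 + z
w(d) = -3*d (w(d) = -4*d + d = -3*d)
I(x, p) = -17 + 3*p (I(x, p) = -3*(5 - p) - 2 = (-15 + 3*p) - 2 = -17 + 3*p)
q = -676
(23*I(-3, t(-1)) - 10) + q = (23*(-17 + 3*(-7/2 - 1)) - 10) - 676 = (23*(-17 + 3*(-9/2)) - 10) - 676 = (23*(-17 - 27/2) - 10) - 676 = (23*(-61/2) - 10) - 676 = (-1403/2 - 10) - 676 = -1423/2 - 676 = -2775/2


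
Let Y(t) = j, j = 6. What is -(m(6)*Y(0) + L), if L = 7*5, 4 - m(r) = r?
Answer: -23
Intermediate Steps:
m(r) = 4 - r
L = 35
Y(t) = 6
-(m(6)*Y(0) + L) = -((4 - 1*6)*6 + 35) = -((4 - 6)*6 + 35) = -(-2*6 + 35) = -(-12 + 35) = -1*23 = -23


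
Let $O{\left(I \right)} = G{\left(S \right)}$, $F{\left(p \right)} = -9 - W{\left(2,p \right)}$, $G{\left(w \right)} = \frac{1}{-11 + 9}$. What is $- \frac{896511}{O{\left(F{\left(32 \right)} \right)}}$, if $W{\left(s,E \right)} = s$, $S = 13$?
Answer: $1793022$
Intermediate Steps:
$G{\left(w \right)} = - \frac{1}{2}$ ($G{\left(w \right)} = \frac{1}{-2} = - \frac{1}{2}$)
$F{\left(p \right)} = -11$ ($F{\left(p \right)} = -9 - 2 = -11$)
$O{\left(I \right)} = - \frac{1}{2}$
$- \frac{896511}{O{\left(F{\left(32 \right)} \right)}} = - \frac{896511}{- \frac{1}{2}} = \left(-896511\right) \left(-2\right) = 1793022$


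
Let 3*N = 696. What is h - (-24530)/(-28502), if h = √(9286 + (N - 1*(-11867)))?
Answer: -12265/14251 + √21385 ≈ 145.38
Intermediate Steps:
N = 232 (N = (⅓)*696 = 232)
h = √21385 (h = √(9286 + (232 - 1*(-11867))) = √(9286 + (232 + 11867)) = √(9286 + 12099) = √21385 ≈ 146.24)
h - (-24530)/(-28502) = √21385 - (-24530)/(-28502) = √21385 - (-24530)*(-1)/28502 = √21385 - 1*12265/14251 = √21385 - 12265/14251 = -12265/14251 + √21385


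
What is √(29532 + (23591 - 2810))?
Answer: √50313 ≈ 224.31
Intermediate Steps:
√(29532 + (23591 - 2810)) = √(29532 + 20781) = √50313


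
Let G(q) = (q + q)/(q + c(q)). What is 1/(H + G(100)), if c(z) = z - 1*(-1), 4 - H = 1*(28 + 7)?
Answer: -201/6031 ≈ -0.033328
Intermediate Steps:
H = -31 (H = 4 - (28 + 7) = 4 - 35 = -31)
c(z) = 1 + z (c(z) = z + 1 = 1 + z)
G(q) = 2*q/(1 + 2*q) (G(q) = (q + q)/(q + (1 + q)) = (2*q)/(1 + 2*q) = 2*q/(1 + 2*q))
1/(H + G(100)) = 1/(-31 + 2*100/(1 + 2*100)) = 1/(-31 + 2*100/(1 + 200)) = 1/(-31 + 2*100/201) = 1/(-31 + 2*100*(1/201)) = 1/(-31 + 200/201) = 1/(-6031/201) = -201/6031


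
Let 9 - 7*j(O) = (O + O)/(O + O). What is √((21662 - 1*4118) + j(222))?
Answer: 8*√13433/7 ≈ 132.46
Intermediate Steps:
j(O) = 8/7 (j(O) = 9/7 - (O + O)/(7*(O + O)) = 9/7 - 2*O/(7*(2*O)) = 9/7 - 2*O*1/(2*O)/7 = 9/7 - ⅐*1 = 9/7 - ⅐ = 8/7)
√((21662 - 1*4118) + j(222)) = √((21662 - 1*4118) + 8/7) = √((21662 - 4118) + 8/7) = √(17544 + 8/7) = √(122816/7) = 8*√13433/7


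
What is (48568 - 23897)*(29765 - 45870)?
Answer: -397326455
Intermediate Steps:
(48568 - 23897)*(29765 - 45870) = 24671*(-16105) = -397326455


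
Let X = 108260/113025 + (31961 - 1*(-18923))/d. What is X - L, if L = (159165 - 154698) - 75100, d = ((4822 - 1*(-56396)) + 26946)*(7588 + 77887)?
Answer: 200538239588697952/2839119393825 ≈ 70634.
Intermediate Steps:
d = 7535817900 (d = ((4822 + 56396) + 26946)*85475 = (61218 + 26946)*85475 = 88164*85475 = 7535817900)
L = -70633 (L = 4467 - 75100 = -70633)
X = 2719444656727/2839119393825 (X = 108260/113025 + (31961 - 1*(-18923))/7535817900 = 108260*(1/113025) + (31961 + 18923)*(1/7535817900) = 21652/22605 + 50884*(1/7535817900) = 21652/22605 + 12721/1883954475 = 2719444656727/2839119393825 ≈ 0.95785)
X - L = 2719444656727/2839119393825 - 1*(-70633) = 2719444656727/2839119393825 + 70633 = 200538239588697952/2839119393825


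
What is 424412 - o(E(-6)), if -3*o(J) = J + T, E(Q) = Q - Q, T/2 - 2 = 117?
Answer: 1273474/3 ≈ 4.2449e+5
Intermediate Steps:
T = 238 (T = 4 + 2*117 = 4 + 234 = 238)
E(Q) = 0
o(J) = -238/3 - J/3 (o(J) = -(J + 238)/3 = -(238 + J)/3 = -238/3 - J/3)
424412 - o(E(-6)) = 424412 - (-238/3 - 1/3*0) = 424412 - (-238/3 + 0) = 424412 - 1*(-238/3) = 424412 + 238/3 = 1273474/3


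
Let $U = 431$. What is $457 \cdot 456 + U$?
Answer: $208823$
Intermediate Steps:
$457 \cdot 456 + U = 457 \cdot 456 + 431 = 208392 + 431 = 208823$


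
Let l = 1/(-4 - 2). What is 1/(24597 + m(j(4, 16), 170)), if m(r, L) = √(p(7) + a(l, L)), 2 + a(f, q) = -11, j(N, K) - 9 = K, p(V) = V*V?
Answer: 1/24603 ≈ 4.0645e-5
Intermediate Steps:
p(V) = V²
j(N, K) = 9 + K
l = -⅙ (l = 1/(-6) = -⅙ ≈ -0.16667)
a(f, q) = -13 (a(f, q) = -2 - 11 = -13)
m(r, L) = 6 (m(r, L) = √(7² - 13) = √(49 - 13) = √36 = 6)
1/(24597 + m(j(4, 16), 170)) = 1/(24597 + 6) = 1/24603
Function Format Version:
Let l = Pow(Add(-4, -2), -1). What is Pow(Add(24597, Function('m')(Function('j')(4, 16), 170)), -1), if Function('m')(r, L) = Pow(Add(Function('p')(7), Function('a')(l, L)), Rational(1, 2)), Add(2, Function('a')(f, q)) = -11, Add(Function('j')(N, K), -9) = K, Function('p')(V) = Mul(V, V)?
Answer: Rational(1, 24603) ≈ 4.0645e-5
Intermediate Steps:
Function('p')(V) = Pow(V, 2)
Function('j')(N, K) = Add(9, K)
l = Rational(-1, 6) (l = Pow(-6, -1) = Rational(-1, 6) ≈ -0.16667)
Function('a')(f, q) = -13 (Function('a')(f, q) = Add(-2, -11) = -13)
Function('m')(r, L) = 6 (Function('m')(r, L) = Pow(Add(Pow(7, 2), -13), Rational(1, 2)) = Pow(Add(49, -13), Rational(1, 2)) = Pow(36, Rational(1, 2)) = 6)
Pow(Add(24597, Function('m')(Function('j')(4, 16), 170)), -1) = Pow(Add(24597, 6), -1) = Pow(24603, -1) = Rational(1, 24603)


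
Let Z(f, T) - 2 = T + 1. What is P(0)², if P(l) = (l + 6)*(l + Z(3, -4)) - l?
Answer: 36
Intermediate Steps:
Z(f, T) = 3 + T (Z(f, T) = 2 + (T + 1) = 2 + (1 + T) = 3 + T)
P(l) = -l + (-1 + l)*(6 + l) (P(l) = (l + 6)*(l + (3 - 4)) - l = (6 + l)*(l - 1) - l = (6 + l)*(-1 + l) - l = (-1 + l)*(6 + l) - l = -l + (-1 + l)*(6 + l))
P(0)² = (-6 + 0² + 4*0)² = (-6 + 0 + 0)² = (-6)² = 36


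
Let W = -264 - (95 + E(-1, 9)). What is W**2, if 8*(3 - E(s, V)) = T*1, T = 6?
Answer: 2088025/16 ≈ 1.3050e+5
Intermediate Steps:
E(s, V) = 9/4 (E(s, V) = 3 - 3/4 = 9/4)
W = -1445/4 (W = -264 - (95 + 9/4) = -264 - 1*389/4 = -264 - 389/4 = -1445/4 ≈ -361.25)
W**2 = (-1445/4)**2 = 2088025/16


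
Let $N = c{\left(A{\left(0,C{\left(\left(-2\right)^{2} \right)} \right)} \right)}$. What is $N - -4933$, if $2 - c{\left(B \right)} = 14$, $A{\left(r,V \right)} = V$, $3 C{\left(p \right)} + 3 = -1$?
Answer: $4921$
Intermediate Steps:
$C{\left(p \right)} = - \frac{4}{3}$ ($C{\left(p \right)} = -1 + \frac{1}{3} \left(-1\right) = -1 - \frac{1}{3} = - \frac{4}{3}$)
$c{\left(B \right)} = -12$ ($c{\left(B \right)} = 2 - 14 = -12$)
$N = -12$
$N - -4933 = -12 - -4933 = -12 + 4933 = 4921$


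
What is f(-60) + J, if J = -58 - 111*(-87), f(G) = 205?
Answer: 9804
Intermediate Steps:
J = 9599 (J = -58 + 9657 = 9599)
f(-60) + J = 205 + 9599 = 9804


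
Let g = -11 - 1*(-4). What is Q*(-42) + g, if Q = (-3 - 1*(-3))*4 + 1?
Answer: -49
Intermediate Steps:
Q = 1 (Q = (-3 + 3)*4 + 1 = 0*4 + 1 = 0 + 1 = 1)
g = -7 (g = -11 + 4 = -7)
Q*(-42) + g = 1*(-42) - 7 = -42 - 7 = -49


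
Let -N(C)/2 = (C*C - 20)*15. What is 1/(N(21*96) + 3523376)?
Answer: -1/118403704 ≈ -8.4457e-9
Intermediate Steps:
N(C) = 600 - 30*C² (N(C) = -2*(C*C - 20)*15 = -2*(C² - 20)*15 = -2*(-20 + C²)*15 = -2*(-300 + 15*C²) = 600 - 30*C²)
1/(N(21*96) + 3523376) = 1/((600 - 30*(21*96)²) + 3523376) = 1/((600 - 30*2016²) + 3523376) = 1/((600 - 30*4064256) + 3523376) = 1/((600 - 121927680) + 3523376) = 1/(-121927080 + 3523376) = 1/(-118403704) = -1/118403704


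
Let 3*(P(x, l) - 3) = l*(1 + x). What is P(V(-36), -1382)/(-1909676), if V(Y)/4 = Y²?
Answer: 7165661/5729028 ≈ 1.2508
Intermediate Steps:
V(Y) = 4*Y²
P(x, l) = 3 + l*(1 + x)/3 (P(x, l) = 3 + (l*(1 + x))/3 = 3 + l*(1 + x)/3)
P(V(-36), -1382)/(-1909676) = (3 + (⅓)*(-1382) + (⅓)*(-1382)*(4*(-36)²))/(-1909676) = (3 - 1382/3 + (⅓)*(-1382)*(4*1296))*(-1/1909676) = (3 - 1382/3 + (⅓)*(-1382)*5184)*(-1/1909676) = (3 - 1382/3 - 2388096)*(-1/1909676) = -7165661/3*(-1/1909676) = 7165661/5729028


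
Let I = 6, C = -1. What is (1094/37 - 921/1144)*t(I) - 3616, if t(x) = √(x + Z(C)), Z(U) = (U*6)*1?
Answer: -3616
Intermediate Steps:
Z(U) = 6*U (Z(U) = (6*U)*1 = 6*U)
t(x) = √(-6 + x) (t(x) = √(x + 6*(-1)) = √(x - 6) = √(-6 + x))
(1094/37 - 921/1144)*t(I) - 3616 = (1094/37 - 921/1144)*√(-6 + 6) - 3616 = (1094*(1/37) - 921*1/1144)*√0 - 3616 = (1094/37 - 921/1144)*0 - 3616 = (1217459/42328)*0 - 3616 = 0 - 3616 = -3616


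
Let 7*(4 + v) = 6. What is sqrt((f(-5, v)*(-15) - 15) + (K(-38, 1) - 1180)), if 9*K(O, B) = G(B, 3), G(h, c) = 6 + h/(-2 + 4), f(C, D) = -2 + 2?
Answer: I*sqrt(42994)/6 ≈ 34.558*I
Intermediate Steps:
v = -22/7 (v = -4 + (1/7)*6 = -4 + 6/7 = -22/7 ≈ -3.1429)
f(C, D) = 0
G(h, c) = 6 + h/2
K(O, B) = 2/3 + B/18 (K(O, B) = (6 + B/2)/9 = 2/3 + B/18)
sqrt((f(-5, v)*(-15) - 15) + (K(-38, 1) - 1180)) = sqrt((0*(-15) - 15) + ((2/3 + (1/18)*1) - 1180)) = sqrt((0 - 15) + ((2/3 + 1/18) - 1180)) = sqrt(-15 + (13/18 - 1180)) = sqrt(-15 - 21227/18) = sqrt(-21497/18) = I*sqrt(42994)/6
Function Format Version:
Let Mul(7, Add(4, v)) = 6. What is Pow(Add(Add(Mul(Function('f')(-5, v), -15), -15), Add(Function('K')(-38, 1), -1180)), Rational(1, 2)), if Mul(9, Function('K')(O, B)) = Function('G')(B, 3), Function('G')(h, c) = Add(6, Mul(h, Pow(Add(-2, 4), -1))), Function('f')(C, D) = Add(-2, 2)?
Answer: Mul(Rational(1, 6), I, Pow(42994, Rational(1, 2))) ≈ Mul(34.558, I)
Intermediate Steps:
v = Rational(-22, 7) (v = Add(-4, Mul(Rational(1, 7), 6)) = Add(-4, Rational(6, 7)) = Rational(-22, 7) ≈ -3.1429)
Function('f')(C, D) = 0
Function('G')(h, c) = Add(6, Mul(Rational(1, 2), h)) (Function('G')(h, c) = Add(6, Mul(h, Pow(2, -1))) = Add(6, Mul(h, Rational(1, 2))) = Add(6, Mul(Rational(1, 2), h)))
Function('K')(O, B) = Add(Rational(2, 3), Mul(Rational(1, 18), B)) (Function('K')(O, B) = Mul(Rational(1, 9), Add(6, Mul(Rational(1, 2), B))) = Add(Rational(2, 3), Mul(Rational(1, 18), B)))
Pow(Add(Add(Mul(Function('f')(-5, v), -15), -15), Add(Function('K')(-38, 1), -1180)), Rational(1, 2)) = Pow(Add(Add(Mul(0, -15), -15), Add(Add(Rational(2, 3), Mul(Rational(1, 18), 1)), -1180)), Rational(1, 2)) = Pow(Add(Add(0, -15), Add(Add(Rational(2, 3), Rational(1, 18)), -1180)), Rational(1, 2)) = Pow(Add(-15, Add(Rational(13, 18), -1180)), Rational(1, 2)) = Pow(Add(-15, Rational(-21227, 18)), Rational(1, 2)) = Pow(Rational(-21497, 18), Rational(1, 2)) = Mul(Rational(1, 6), I, Pow(42994, Rational(1, 2)))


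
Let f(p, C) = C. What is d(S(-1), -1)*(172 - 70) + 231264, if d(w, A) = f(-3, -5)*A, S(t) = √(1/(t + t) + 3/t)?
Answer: 231774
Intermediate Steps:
S(t) = √14*√(1/t)/2 (S(t) = √(1/(2*t) + 3/t) = √(7/(2*t)) = √14*√(1/t)/2)
d(w, A) = -5*A
d(S(-1), -1)*(172 - 70) + 231264 = (-5*(-1))*(172 - 70) + 231264 = 5*102 + 231264 = 510 + 231264 = 231774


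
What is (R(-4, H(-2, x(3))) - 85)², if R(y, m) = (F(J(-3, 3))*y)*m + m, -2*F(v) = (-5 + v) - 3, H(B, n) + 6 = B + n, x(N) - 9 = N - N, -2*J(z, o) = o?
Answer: 10609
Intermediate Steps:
J(z, o) = -o/2
x(N) = 9 (x(N) = 9 + (N - N) = 9 + 0 = 9)
H(B, n) = -6 + B + n (H(B, n) = -6 + (B + n) = -6 + B + n)
F(v) = 4 - v/2 (F(v) = -((-5 + v) - 3)/2 = -(-8 + v)/2 = 4 - v/2)
R(y, m) = m + 19*m*y/4 (R(y, m) = ((4 - (-1)*3/4)*y)*m + m = ((4 - ½*(-3/2))*y)*m + m = ((4 + ¾)*y)*m + m = (19*y/4)*m + m = 19*m*y/4 + m = m + 19*m*y/4)
(R(-4, H(-2, x(3))) - 85)² = ((-6 - 2 + 9)*(4 + 19*(-4))/4 - 85)² = ((¼)*1*(4 - 76) - 85)² = ((¼)*1*(-72) - 85)² = (-18 - 85)² = (-103)² = 10609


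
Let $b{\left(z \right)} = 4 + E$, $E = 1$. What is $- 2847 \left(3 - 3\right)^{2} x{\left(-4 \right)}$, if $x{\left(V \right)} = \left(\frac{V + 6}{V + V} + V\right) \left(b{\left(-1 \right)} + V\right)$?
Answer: $0$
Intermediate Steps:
$b{\left(z \right)} = 5$ ($b{\left(z \right)} = 4 + 1 = 5$)
$x{\left(V \right)} = \left(5 + V\right) \left(V + \frac{6 + V}{2 V}\right)$ ($x{\left(V \right)} = \left(\frac{V + 6}{V + V} + V\right) \left(5 + V\right) = \left(\frac{6 + V}{2 V} + V\right) \left(5 + V\right) = \left(V + \frac{6 + V}{2 V}\right) \left(5 + V\right) = \left(5 + V\right) \left(V + \frac{6 + V}{2 V}\right)$)
$- 2847 \left(3 - 3\right)^{2} x{\left(-4 \right)} = - 2847 \left(3 - 3\right)^{2} \left(\frac{11}{2} + \left(-4\right)^{2} + \frac{15}{-4} + \frac{11}{2} \left(-4\right)\right) = - 2847 \cdot 0^{2} \left(\frac{11}{2} + 16 + 15 \left(- \frac{1}{4}\right) - 22\right) = - 2847 \cdot 0 \left(\frac{11}{2} + 16 - \frac{15}{4} - 22\right) = - 2847 \cdot 0 \left(- \frac{17}{4}\right) = \left(-2847\right) 0 = 0$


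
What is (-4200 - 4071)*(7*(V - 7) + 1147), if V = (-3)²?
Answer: -9602631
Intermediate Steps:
V = 9
(-4200 - 4071)*(7*(V - 7) + 1147) = (-4200 - 4071)*(7*(9 - 7) + 1147) = -8271*(7*2 + 1147) = -8271*(14 + 1147) = -8271*1161 = -9602631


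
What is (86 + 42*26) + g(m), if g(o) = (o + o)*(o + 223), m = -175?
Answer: -15622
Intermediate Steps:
g(o) = 2*o*(223 + o) (g(o) = (2*o)*(223 + o) = 2*o*(223 + o))
(86 + 42*26) + g(m) = (86 + 42*26) + 2*(-175)*(223 - 175) = (86 + 1092) + 2*(-175)*48 = 1178 - 16800 = -15622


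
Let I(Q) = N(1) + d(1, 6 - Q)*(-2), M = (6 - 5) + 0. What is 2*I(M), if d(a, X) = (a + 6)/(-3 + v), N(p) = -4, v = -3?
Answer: -10/3 ≈ -3.3333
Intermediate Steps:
d(a, X) = -1 - a/6 (d(a, X) = (a + 6)/(-3 - 3) = (6 + a)/(-6) = (6 + a)*(-⅙) = -1 - a/6)
M = 1 (M = 1 + 0 = 1)
I(Q) = -5/3 (I(Q) = -4 + (-1 - ⅙*1)*(-2) = -4 + (-1 - ⅙)*(-2) = -4 - 7/6*(-2) = -4 + 7/3 = -5/3)
2*I(M) = 2*(-5/3) = -10/3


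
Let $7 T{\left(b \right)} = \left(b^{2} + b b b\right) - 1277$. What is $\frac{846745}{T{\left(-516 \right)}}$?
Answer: $- \frac{5927215}{137123117} \approx -0.043226$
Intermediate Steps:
$T{\left(b \right)} = - \frac{1277}{7} + \frac{b^{2}}{7} + \frac{b^{3}}{7}$ ($T{\left(b \right)} = \frac{\left(b^{2} + b b b\right) - 1277}{7} = \frac{\left(b^{2} + b^{2} b\right) - 1277}{7} = \frac{\left(b^{2} + b^{3}\right) - 1277}{7} = \frac{-1277 + b^{2} + b^{3}}{7} = - \frac{1277}{7} + \frac{b^{2}}{7} + \frac{b^{3}}{7}$)
$\frac{846745}{T{\left(-516 \right)}} = \frac{846745}{- \frac{1277}{7} + \frac{\left(-516\right)^{2}}{7} + \frac{\left(-516\right)^{3}}{7}} = \frac{846745}{- \frac{1277}{7} + \frac{1}{7} \cdot 266256 + \frac{1}{7} \left(-137388096\right)} = \frac{846745}{- \frac{1277}{7} + \frac{266256}{7} - \frac{137388096}{7}} = \frac{846745}{- \frac{137123117}{7}} = 846745 \left(- \frac{7}{137123117}\right) = - \frac{5927215}{137123117}$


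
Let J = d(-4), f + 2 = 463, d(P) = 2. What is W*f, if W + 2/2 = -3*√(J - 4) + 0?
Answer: -461 - 1383*I*√2 ≈ -461.0 - 1955.9*I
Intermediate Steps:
f = 461 (f = -2 + 463 = 461)
J = 2
W = -1 - 3*I*√2 (W = -1 + (-3*√(2 - 4) + 0) = -1 + (-3*I*√2 + 0) = -1 - 3*I*√2 ≈ -1.0 - 4.2426*I)
W*f = (-1 - 3*I*√2)*461 = -461 - 1383*I*√2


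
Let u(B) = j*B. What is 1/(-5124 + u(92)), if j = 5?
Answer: -1/4664 ≈ -0.00021441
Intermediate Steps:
u(B) = 5*B
1/(-5124 + u(92)) = 1/(-5124 + 5*92) = 1/(-5124 + 460) = 1/(-4664) = -1/4664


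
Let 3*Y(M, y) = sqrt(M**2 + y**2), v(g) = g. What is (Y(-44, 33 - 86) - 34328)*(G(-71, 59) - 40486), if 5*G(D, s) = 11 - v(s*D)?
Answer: 1360967888 - 39646*sqrt(4745)/3 ≈ 1.3601e+9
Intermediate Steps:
G(D, s) = 11/5 - D*s/5 (G(D, s) = (11 - s*D)/5 = (11 - D*s)/5 = 11/5 - D*s/5)
Y(M, y) = sqrt(M**2 + y**2)/3
(Y(-44, 33 - 86) - 34328)*(G(-71, 59) - 40486) = (sqrt((-44)**2 + (33 - 86)**2)/3 - 34328)*((11/5 - 1/5*(-71)*59) - 40486) = (sqrt(1936 + (-53)**2)/3 - 34328)*((11/5 + 4189/5) - 40486) = (sqrt(1936 + 2809)/3 - 34328)*(840 - 40486) = (sqrt(4745)/3 - 34328)*(-39646) = (-34328 + sqrt(4745)/3)*(-39646) = 1360967888 - 39646*sqrt(4745)/3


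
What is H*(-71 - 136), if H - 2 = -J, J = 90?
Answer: 18216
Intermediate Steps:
H = -88 (H = 2 - 1*90 = 2 - 90 = -88)
H*(-71 - 136) = -88*(-71 - 136) = -88*(-207) = 18216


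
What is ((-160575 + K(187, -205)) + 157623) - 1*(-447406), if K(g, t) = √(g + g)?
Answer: 444454 + √374 ≈ 4.4447e+5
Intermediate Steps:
K(g, t) = √2*√g (K(g, t) = √(2*g) = √2*√g)
((-160575 + K(187, -205)) + 157623) - 1*(-447406) = ((-160575 + √2*√187) + 157623) - 1*(-447406) = ((-160575 + √374) + 157623) + 447406 = (-2952 + √374) + 447406 = 444454 + √374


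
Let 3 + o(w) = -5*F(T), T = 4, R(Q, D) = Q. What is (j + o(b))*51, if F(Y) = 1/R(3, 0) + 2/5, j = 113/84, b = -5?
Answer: -7599/28 ≈ -271.39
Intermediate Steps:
j = 113/84 (j = 113*(1/84) = 113/84 ≈ 1.3452)
F(Y) = 11/15 (F(Y) = 1/3 + 2/5 = 1*(⅓) + 2*(⅕) = ⅓ + ⅖ = 11/15)
o(w) = -20/3 (o(w) = -3 - 5*11/15 = -3 - 11/3 = -20/3)
(j + o(b))*51 = (113/84 - 20/3)*51 = -149/28*51 = -7599/28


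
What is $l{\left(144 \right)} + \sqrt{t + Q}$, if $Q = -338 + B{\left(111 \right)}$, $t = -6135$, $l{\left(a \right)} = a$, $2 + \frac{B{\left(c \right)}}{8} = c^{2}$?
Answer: $144 + 3 \sqrt{10231} \approx 447.45$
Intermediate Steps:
$B{\left(c \right)} = -16 + 8 c^{2}$
$Q = 98214$ ($Q = -338 - \left(16 - 8 \cdot 111^{2}\right) = -338 + \left(-16 + 8 \cdot 12321\right) = -338 + \left(-16 + 98568\right) = -338 + 98552 = 98214$)
$l{\left(144 \right)} + \sqrt{t + Q} = 144 + \sqrt{-6135 + 98214} = 144 + \sqrt{92079} = 144 + 3 \sqrt{10231}$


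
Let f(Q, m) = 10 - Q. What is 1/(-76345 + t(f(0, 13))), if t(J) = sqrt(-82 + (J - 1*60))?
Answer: -76345/5828559157 - 2*I*sqrt(33)/5828559157 ≈ -1.3098e-5 - 1.9712e-9*I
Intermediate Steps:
t(J) = sqrt(-142 + J) (t(J) = sqrt(-82 + (J - 60)) = sqrt(-82 + (-60 + J)) = sqrt(-142 + J))
1/(-76345 + t(f(0, 13))) = 1/(-76345 + sqrt(-142 + (10 - 1*0))) = 1/(-76345 + sqrt(-142 + (10 + 0))) = 1/(-76345 + sqrt(-142 + 10)) = 1/(-76345 + sqrt(-132)) = 1/(-76345 + 2*I*sqrt(33))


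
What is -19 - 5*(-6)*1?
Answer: 11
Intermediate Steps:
-19 - 5*(-6)*1 = -19 + 30*1 = -19 + 30 = 11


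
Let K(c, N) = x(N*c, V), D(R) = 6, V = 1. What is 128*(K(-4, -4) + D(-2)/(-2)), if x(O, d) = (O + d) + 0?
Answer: 1792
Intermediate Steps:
x(O, d) = O + d
K(c, N) = 1 + N*c (K(c, N) = N*c + 1 = 1 + N*c)
128*(K(-4, -4) + D(-2)/(-2)) = 128*((1 - 4*(-4)) + 6/(-2)) = 128*((1 + 16) + 6*(-½)) = 128*(17 - 3) = 128*14 = 1792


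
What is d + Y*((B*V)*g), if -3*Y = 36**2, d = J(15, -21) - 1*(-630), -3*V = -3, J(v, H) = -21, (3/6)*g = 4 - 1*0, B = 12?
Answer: -40863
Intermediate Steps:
g = 8 (g = 2*(4 - 1*0) = 2*(4 + 0) = 2*4 = 8)
V = 1 (V = -1/3*(-3) = 1)
d = 609 (d = -21 - 1*(-630) = -21 + 630 = 609)
Y = -432 (Y = -1/3*36**2 = -1/3*1296 = -432)
d + Y*((B*V)*g) = 609 - 432*12*1*8 = 609 - 5184*8 = 609 - 432*96 = 609 - 41472 = -40863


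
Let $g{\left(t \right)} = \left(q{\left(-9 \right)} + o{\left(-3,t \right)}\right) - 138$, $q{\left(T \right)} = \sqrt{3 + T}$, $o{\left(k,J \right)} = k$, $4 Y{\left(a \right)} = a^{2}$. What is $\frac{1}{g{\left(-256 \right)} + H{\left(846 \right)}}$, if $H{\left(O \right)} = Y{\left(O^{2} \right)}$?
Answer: $\frac{42687449341}{5466654993721324002845} - \frac{i \sqrt{6}}{16399964981163972008535} \approx 7.8087 \cdot 10^{-12} - 1.4936 \cdot 10^{-22} i$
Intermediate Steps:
$Y{\left(a \right)} = \frac{a^{2}}{4}$
$H{\left(O \right)} = \frac{O^{4}}{4}$ ($H{\left(O \right)} = \frac{\left(O^{2}\right)^{2}}{4} = \frac{O^{4}}{4}$)
$g{\left(t \right)} = -141 + i \sqrt{6}$ ($g{\left(t \right)} = \left(\sqrt{3 - 9} - 3\right) - 138 = \left(\sqrt{-6} - 3\right) - 138 = \left(i \sqrt{6} - 3\right) - 138 = \left(-3 + i \sqrt{6}\right) - 138 = -141 + i \sqrt{6}$)
$\frac{1}{g{\left(-256 \right)} + H{\left(846 \right)}} = \frac{1}{\left(-141 + i \sqrt{6}\right) + \frac{846^{4}}{4}} = \frac{1}{\left(-141 + i \sqrt{6}\right) + \frac{1}{4} \cdot 512249392656} = \frac{1}{\left(-141 + i \sqrt{6}\right) + 128062348164} = \frac{1}{128062348023 + i \sqrt{6}}$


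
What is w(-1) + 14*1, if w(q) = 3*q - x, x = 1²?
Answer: 10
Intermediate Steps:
x = 1
w(q) = -1 + 3*q (w(q) = 3*q - 1*1 = 3*q - 1 = -1 + 3*q)
w(-1) + 14*1 = (-1 + 3*(-1)) + 14*1 = (-1 - 3) + 14 = -4 + 14 = 10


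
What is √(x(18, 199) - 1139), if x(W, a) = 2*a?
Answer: I*√741 ≈ 27.221*I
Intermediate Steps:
√(x(18, 199) - 1139) = √(2*199 - 1139) = √(398 - 1139) = √(-741) = I*√741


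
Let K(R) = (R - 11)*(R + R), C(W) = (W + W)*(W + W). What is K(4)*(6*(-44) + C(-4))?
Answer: 11200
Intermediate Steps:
C(W) = 4*W**2 (C(W) = (2*W)*(2*W) = 4*W**2)
K(R) = 2*R*(-11 + R) (K(R) = (-11 + R)*(2*R) = 2*R*(-11 + R))
K(4)*(6*(-44) + C(-4)) = (2*4*(-11 + 4))*(6*(-44) + 4*(-4)**2) = (2*4*(-7))*(-264 + 4*16) = -56*(-264 + 64) = -56*(-200) = 11200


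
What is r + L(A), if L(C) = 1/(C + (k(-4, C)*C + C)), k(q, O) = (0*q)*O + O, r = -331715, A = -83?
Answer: -2230119944/6723 ≈ -3.3172e+5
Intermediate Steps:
k(q, O) = O (k(q, O) = 0*O + O = 0 + O = O)
L(C) = 1/(C² + 2*C) (L(C) = 1/(C + (C*C + C)) = 1/(C + (C² + C)) = 1/(C + (C + C²)) = 1/(C² + 2*C))
r + L(A) = -331715 + 1/((-83)*(2 - 83)) = -331715 - 1/83/(-81) = -331715 - 1/83*(-1/81) = -331715 + 1/6723 = -2230119944/6723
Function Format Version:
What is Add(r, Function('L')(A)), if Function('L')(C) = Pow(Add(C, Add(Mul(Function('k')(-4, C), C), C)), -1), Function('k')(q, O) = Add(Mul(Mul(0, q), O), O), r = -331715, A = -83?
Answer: Rational(-2230119944, 6723) ≈ -3.3172e+5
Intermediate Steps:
Function('k')(q, O) = O (Function('k')(q, O) = Add(Mul(0, O), O) = Add(0, O) = O)
Function('L')(C) = Pow(Add(Pow(C, 2), Mul(2, C)), -1) (Function('L')(C) = Pow(Add(C, Add(Mul(C, C), C)), -1) = Pow(Add(C, Add(Pow(C, 2), C)), -1) = Pow(Add(C, Add(C, Pow(C, 2))), -1) = Pow(Add(Pow(C, 2), Mul(2, C)), -1))
Add(r, Function('L')(A)) = Add(-331715, Mul(Pow(-83, -1), Pow(Add(2, -83), -1))) = Add(-331715, Mul(Rational(-1, 83), Pow(-81, -1))) = Add(-331715, Mul(Rational(-1, 83), Rational(-1, 81))) = Add(-331715, Rational(1, 6723)) = Rational(-2230119944, 6723)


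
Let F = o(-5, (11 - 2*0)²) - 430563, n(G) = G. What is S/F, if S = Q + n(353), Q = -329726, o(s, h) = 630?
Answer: 109791/143311 ≈ 0.76610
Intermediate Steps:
S = -329373 (S = -329726 + 353 = -329373)
F = -429933 (F = 630 - 430563 = -429933)
S/F = -329373/(-429933) = -329373*(-1/429933) = 109791/143311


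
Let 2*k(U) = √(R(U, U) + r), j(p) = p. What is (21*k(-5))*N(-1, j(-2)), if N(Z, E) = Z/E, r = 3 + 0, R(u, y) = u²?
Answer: 21*√7/2 ≈ 27.780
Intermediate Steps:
r = 3
k(U) = √(3 + U²)/2 (k(U) = √(U² + 3)/2 = √(3 + U²)/2)
(21*k(-5))*N(-1, j(-2)) = (21*(√(3 + (-5)²)/2))*(-1/(-2)) = (21*(√(3 + 25)/2))*(-1*(-½)) = (21*(√28/2))*(½) = (21*((2*√7)/2))*(½) = (21*√7)*(½) = 21*√7/2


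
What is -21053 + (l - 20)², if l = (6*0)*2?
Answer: -20653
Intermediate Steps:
l = 0 (l = 0*2 = 0)
-21053 + (l - 20)² = -21053 + (0 - 20)² = -21053 + (-20)² = -21053 + 400 = -20653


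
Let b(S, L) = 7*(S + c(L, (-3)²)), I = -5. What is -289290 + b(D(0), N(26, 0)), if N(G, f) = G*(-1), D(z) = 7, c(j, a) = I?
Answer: -289276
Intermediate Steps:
c(j, a) = -5
N(G, f) = -G
b(S, L) = -35 + 7*S (b(S, L) = 7*(S - 5) = 7*(-5 + S) = -35 + 7*S)
-289290 + b(D(0), N(26, 0)) = -289290 + (-35 + 7*7) = -289290 + (-35 + 49) = -289290 + 14 = -289276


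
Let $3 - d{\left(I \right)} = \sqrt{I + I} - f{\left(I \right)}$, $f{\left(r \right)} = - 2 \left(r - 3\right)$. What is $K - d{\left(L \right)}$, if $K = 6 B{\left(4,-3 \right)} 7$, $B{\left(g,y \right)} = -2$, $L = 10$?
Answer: $-73 + 2 \sqrt{5} \approx -68.528$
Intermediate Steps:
$f{\left(r \right)} = 6 - 2 r$ ($f{\left(r \right)} = - 2 \left(-3 + r\right) = 6 - 2 r$)
$K = -84$ ($K = 6 \left(-2\right) 7 = \left(-12\right) 7 = -84$)
$d{\left(I \right)} = 9 - 2 I - \sqrt{2} \sqrt{I}$ ($d{\left(I \right)} = 3 - \left(\sqrt{I + I} - \left(6 - 2 I\right)\right) = 3 - \left(\sqrt{2 I} + \left(-6 + 2 I\right)\right) = 3 - \left(\sqrt{2} \sqrt{I} + \left(-6 + 2 I\right)\right) = 3 - \left(-6 + 2 I + \sqrt{2} \sqrt{I}\right) = 9 - 2 I - \sqrt{2} \sqrt{I}$)
$K - d{\left(L \right)} = -84 - \left(9 - 20 - \sqrt{2} \sqrt{10}\right) = -84 - \left(9 - 20 - 2 \sqrt{5}\right) = -84 - \left(-11 - 2 \sqrt{5}\right) = -84 + \left(11 + 2 \sqrt{5}\right) = -73 + 2 \sqrt{5}$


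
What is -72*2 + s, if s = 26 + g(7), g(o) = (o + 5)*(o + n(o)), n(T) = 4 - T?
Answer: -70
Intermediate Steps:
g(o) = 20 + 4*o (g(o) = (o + 5)*(o + (4 - o)) = (5 + o)*4 = 20 + 4*o)
s = 74 (s = 26 + (20 + 4*7) = 26 + (20 + 28) = 26 + 48 = 74)
-72*2 + s = -72*2 + 74 = -144 + 74 = -70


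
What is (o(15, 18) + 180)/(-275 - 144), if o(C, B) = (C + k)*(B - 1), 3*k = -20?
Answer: -965/1257 ≈ -0.76770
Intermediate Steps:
k = -20/3 (k = (⅓)*(-20) = -20/3 ≈ -6.6667)
o(C, B) = (-1 + B)*(-20/3 + C) (o(C, B) = (C - 20/3)*(B - 1) = (-20/3 + C)*(-1 + B) = (-1 + B)*(-20/3 + C))
(o(15, 18) + 180)/(-275 - 144) = ((20/3 - 1*15 - 20/3*18 + 18*15) + 180)/(-275 - 144) = ((20/3 - 15 - 120 + 270) + 180)/(-419) = (425/3 + 180)*(-1/419) = (965/3)*(-1/419) = -965/1257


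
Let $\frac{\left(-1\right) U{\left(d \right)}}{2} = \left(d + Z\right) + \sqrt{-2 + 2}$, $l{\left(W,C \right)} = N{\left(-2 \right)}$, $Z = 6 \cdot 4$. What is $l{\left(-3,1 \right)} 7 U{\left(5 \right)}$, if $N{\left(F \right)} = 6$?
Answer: $-2436$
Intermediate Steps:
$Z = 24$
$l{\left(W,C \right)} = 6$
$U{\left(d \right)} = -48 - 2 d$ ($U{\left(d \right)} = - 2 \left(\left(d + 24\right) + \sqrt{-2 + 2}\right) = - 2 \left(\left(24 + d\right) + \sqrt{0}\right) = - 2 \left(\left(24 + d\right) + 0\right) = - 2 \left(24 + d\right) = -48 - 2 d$)
$l{\left(-3,1 \right)} 7 U{\left(5 \right)} = 6 \cdot 7 \left(-48 - 10\right) = 42 \left(-48 - 10\right) = 42 \left(-58\right) = -2436$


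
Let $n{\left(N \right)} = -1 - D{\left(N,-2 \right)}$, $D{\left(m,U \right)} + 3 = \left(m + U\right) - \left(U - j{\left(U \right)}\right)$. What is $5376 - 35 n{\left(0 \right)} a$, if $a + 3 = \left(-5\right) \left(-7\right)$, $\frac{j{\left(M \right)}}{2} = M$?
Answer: $-1344$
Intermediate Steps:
$j{\left(M \right)} = 2 M$
$D{\left(m,U \right)} = -3 + m + 2 U$ ($D{\left(m,U \right)} = -3 + \left(\left(m + U\right) + \left(2 U - U\right)\right) = -3 + \left(\left(U + m\right) + U\right) = -3 + \left(m + 2 U\right) = -3 + m + 2 U$)
$a = 32$ ($a = -3 - -35 = -3 + 35 = 32$)
$n{\left(N \right)} = 6 - N$ ($n{\left(N \right)} = -1 - \left(-3 + N + 2 \left(-2\right)\right) = -1 - \left(-3 + N - 4\right) = -1 - \left(-7 + N\right) = 6 - N$)
$5376 - 35 n{\left(0 \right)} a = 5376 - 35 \left(6 - 0\right) 32 = 5376 - 35 \left(6 + 0\right) 32 = 5376 - 35 \cdot 6 \cdot 32 = 5376 - 210 \cdot 32 = 5376 - 6720 = -1344$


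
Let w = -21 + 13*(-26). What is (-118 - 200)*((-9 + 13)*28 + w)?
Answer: 78546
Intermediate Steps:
w = -359 (w = -21 - 338 = -359)
(-118 - 200)*((-9 + 13)*28 + w) = (-118 - 200)*((-9 + 13)*28 - 359) = -318*(4*28 - 359) = -318*(112 - 359) = -318*(-247) = 78546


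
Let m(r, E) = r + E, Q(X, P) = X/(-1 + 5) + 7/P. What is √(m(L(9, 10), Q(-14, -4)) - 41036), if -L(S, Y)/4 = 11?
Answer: I*√164341/2 ≈ 202.7*I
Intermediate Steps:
L(S, Y) = -44 (L(S, Y) = -4*11 = -44)
Q(X, P) = 7/P + X/4 (Q(X, P) = X/4 + 7/P = 7/P + X/4)
m(r, E) = E + r
√(m(L(9, 10), Q(-14, -4)) - 41036) = √(((7/(-4) + (¼)*(-14)) - 44) - 41036) = √(((7*(-¼) - 7/2) - 44) - 41036) = √(((-7/4 - 7/2) - 44) - 41036) = √((-21/4 - 44) - 41036) = √(-197/4 - 41036) = √(-164341/4) = I*√164341/2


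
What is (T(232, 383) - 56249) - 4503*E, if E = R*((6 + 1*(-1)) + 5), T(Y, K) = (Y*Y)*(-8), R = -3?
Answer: -351751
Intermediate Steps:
T(Y, K) = -8*Y**2 (T(Y, K) = Y**2*(-8) = -8*Y**2)
E = -30 (E = -3*((6 + 1*(-1)) + 5) = -3*((6 - 1) + 5) = -3*(5 + 5) = -3*10 = -30)
(T(232, 383) - 56249) - 4503*E = (-8*232**2 - 56249) - 4503*(-30) = (-8*53824 - 56249) + 135090 = (-430592 - 56249) + 135090 = -486841 + 135090 = -351751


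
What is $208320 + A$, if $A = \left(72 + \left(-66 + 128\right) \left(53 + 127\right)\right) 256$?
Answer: $3083712$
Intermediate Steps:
$A = 2875392$ ($A = \left(72 + 62 \cdot 180\right) 256 = \left(72 + 11160\right) 256 = 11232 \cdot 256 = 2875392$)
$208320 + A = 208320 + 2875392 = 3083712$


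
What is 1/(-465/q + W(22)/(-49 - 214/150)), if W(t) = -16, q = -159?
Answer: 100223/324905 ≈ 0.30847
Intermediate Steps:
1/(-465/q + W(22)/(-49 - 214/150)) = 1/(-465/(-159) - 16/(-49 - 214/150)) = 1/(-465*(-1/159) - 16/(-49 - 214/150)) = 1/(155/53 - 16/(-49 - 1*107/75)) = 1/(155/53 - 16/(-49 - 107/75)) = 1/(155/53 - 16/(-3782/75)) = 1/(155/53 - 16*(-75/3782)) = 1/(155/53 + 600/1891) = 1/(324905/100223) = 100223/324905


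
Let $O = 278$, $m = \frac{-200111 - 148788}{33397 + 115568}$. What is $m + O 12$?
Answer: $\frac{496598341}{148965} \approx 3333.7$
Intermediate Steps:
$m = - \frac{348899}{148965} \approx -2.3422$
$m + O 12 = - \frac{348899}{148965} + 278 \cdot 12 = - \frac{348899}{148965} + 3336 = \frac{496598341}{148965}$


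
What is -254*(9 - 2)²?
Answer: -12446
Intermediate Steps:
-254*(9 - 2)² = -254*7² = -254*49 = -12446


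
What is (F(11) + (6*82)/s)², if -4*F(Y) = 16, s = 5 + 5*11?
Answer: 441/25 ≈ 17.640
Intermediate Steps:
s = 60 (s = 5 + 55 = 60)
F(Y) = -4 (F(Y) = -¼*16 = -4)
(F(11) + (6*82)/s)² = (-4 + (6*82)/60)² = (-4 + 492*(1/60))² = (-4 + 41/5)² = (21/5)² = 441/25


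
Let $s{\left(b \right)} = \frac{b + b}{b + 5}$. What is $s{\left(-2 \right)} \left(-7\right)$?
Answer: $\frac{28}{3} \approx 9.3333$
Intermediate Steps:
$s{\left(b \right)} = \frac{2 b}{5 + b}$
$s{\left(-2 \right)} \left(-7\right) = 2 \left(-2\right) \frac{1}{5 - 2} \left(-7\right) = 2 \left(-2\right) \frac{1}{3} \left(-7\right) = \left(- \frac{4}{3}\right) \left(-7\right) = \frac{28}{3}$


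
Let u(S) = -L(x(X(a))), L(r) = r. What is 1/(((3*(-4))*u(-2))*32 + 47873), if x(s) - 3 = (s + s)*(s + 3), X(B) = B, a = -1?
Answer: 1/47489 ≈ 2.1057e-5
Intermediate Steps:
x(s) = 3 + 2*s*(3 + s) (x(s) = 3 + (s + s)*(s + 3) = 3 + (2*s)*(3 + s) = 3 + 2*s*(3 + s))
u(S) = 1 (u(S) = -(3 + 2*(-1)² + 6*(-1)) = -(3 + 2*1 - 6) = -(3 + 2 - 6) = -1*(-1) = 1)
1/(((3*(-4))*u(-2))*32 + 47873) = 1/(((3*(-4))*1)*32 + 47873) = 1/(-12*1*32 + 47873) = 1/(-12*32 + 47873) = 1/(-384 + 47873) = 1/47489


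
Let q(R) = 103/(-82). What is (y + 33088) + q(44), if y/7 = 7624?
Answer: 7089289/82 ≈ 86455.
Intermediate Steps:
q(R) = -103/82 (q(R) = 103*(-1/82) = -103/82)
y = 53368 (y = 7*7624 = 53368)
(y + 33088) + q(44) = (53368 + 33088) - 103/82 = 86456 - 103/82 = 7089289/82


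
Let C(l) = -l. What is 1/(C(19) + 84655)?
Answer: 1/84636 ≈ 1.1815e-5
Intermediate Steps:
1/(C(19) + 84655) = 1/(-1*19 + 84655) = 1/(-19 + 84655) = 1/84636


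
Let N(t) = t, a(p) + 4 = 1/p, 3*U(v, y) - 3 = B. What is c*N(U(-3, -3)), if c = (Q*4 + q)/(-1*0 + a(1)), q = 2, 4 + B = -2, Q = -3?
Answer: -10/3 ≈ -3.3333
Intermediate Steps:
B = -6 (B = -4 - 2 = -6)
U(v, y) = -1 (U(v, y) = 1 + (⅓)*(-6) = 1 - 2 = -1)
a(p) = -4 + 1/p
c = 10/3 (c = (-3*4 + 2)/(-1*0 + (-4 + 1/1)) = (-12 + 2)/(0 + (-4 + 1)) = -10/(0 - 3) = -10/(-3) = -10*(-⅓) = 10/3 ≈ 3.3333)
c*N(U(-3, -3)) = (10/3)*(-1) = -10/3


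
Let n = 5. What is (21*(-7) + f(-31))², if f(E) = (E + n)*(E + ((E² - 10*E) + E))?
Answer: 997359561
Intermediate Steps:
f(E) = (5 + E)*(E² - 8*E) (f(E) = (E + 5)*(E + ((E² - 10*E) + E)) = (5 + E)*(E + (E² - 9*E)) = (5 + E)*(E² - 8*E))
(21*(-7) + f(-31))² = (21*(-7) - 31*(-40 + (-31)² - 3*(-31)))² = (-147 - 31*(-40 + 961 + 93))² = (-147 - 31*1014)² = (-147 - 31434)² = (-31581)² = 997359561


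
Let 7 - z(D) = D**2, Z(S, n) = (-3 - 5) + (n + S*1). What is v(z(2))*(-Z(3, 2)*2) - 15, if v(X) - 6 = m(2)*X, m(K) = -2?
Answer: -15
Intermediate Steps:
Z(S, n) = -8 + S + n (Z(S, n) = -8 + (n + S) = -8 + (S + n) = -8 + S + n)
z(D) = 7 - D**2
v(X) = 6 - 2*X
v(z(2))*(-Z(3, 2)*2) - 15 = (6 - 2*(7 - 1*2**2))*(-(-8 + 3 + 2)*2) - 15 = (6 - 2*(7 - 1*4))*(-(-3)*2) - 15 = (6 - 2*(7 - 4))*(-1*(-6)) - 15 = (6 - 2*3)*6 - 15 = (6 - 6)*6 - 15 = 0*6 - 15 = 0 - 15 = -15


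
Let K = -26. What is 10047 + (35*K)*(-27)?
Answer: 34617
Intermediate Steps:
10047 + (35*K)*(-27) = 10047 + (35*(-26))*(-27) = 10047 - 910*(-27) = 10047 + 24570 = 34617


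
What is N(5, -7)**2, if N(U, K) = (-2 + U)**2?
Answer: 81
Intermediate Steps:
N(5, -7)**2 = ((-2 + 5)**2)**2 = (3**2)**2 = 9**2 = 81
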